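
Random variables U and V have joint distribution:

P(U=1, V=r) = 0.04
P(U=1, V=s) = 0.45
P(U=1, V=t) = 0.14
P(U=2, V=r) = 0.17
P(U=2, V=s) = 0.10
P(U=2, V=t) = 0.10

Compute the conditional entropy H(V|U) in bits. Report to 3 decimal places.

Marginals: p(U) = (0.6300, 0.3700), p(V) = (0.2100, 0.5500, 0.2400).
H(V|U) = Σ p(U) · H(V|U=·).
  U=1: p=0.6300, H(V|U=1) = 1.0815
  U=2: p=0.3700, H(V|U=2) = 1.5358
Weighted sum = 1.250 bits.

1.250 bits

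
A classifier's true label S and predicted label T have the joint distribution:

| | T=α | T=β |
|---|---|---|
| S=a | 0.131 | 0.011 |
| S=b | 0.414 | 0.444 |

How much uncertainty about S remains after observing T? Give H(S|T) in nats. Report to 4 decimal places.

0.3524 nats

Marginals: p(S) = (0.1420, 0.8580), p(T) = (0.5450, 0.4550).
H(S|T) = Σ p(T) · H(S|T=·).
  T=α: p=0.5450, H(S|T=α) = 0.5515
  T=β: p=0.4550, H(S|T=β) = 0.1139
Weighted sum = 0.3524 nats.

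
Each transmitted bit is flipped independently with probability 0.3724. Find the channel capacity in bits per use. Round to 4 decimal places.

0.0475 bits

Binary symmetric channel: C = 1 − h₂(ε) where h₂ is the binary entropy function.
h₂(0.3724) = −0.3724·log₂0.3724 − 0.6276·log₂0.6276 = 0.9525.
C = 1 − 0.9525 = 0.0475 bits per channel use.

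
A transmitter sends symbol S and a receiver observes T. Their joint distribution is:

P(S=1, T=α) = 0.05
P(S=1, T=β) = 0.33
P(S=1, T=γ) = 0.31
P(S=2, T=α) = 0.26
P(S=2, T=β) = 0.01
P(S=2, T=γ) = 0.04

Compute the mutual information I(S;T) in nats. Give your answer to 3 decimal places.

0.313 nats

Marginals: p(S) = (0.6900, 0.3100), p(T) = (0.3100, 0.3400, 0.3500).
I(S;T) = Σ p(x,y)·ln[p(x,y)/(p(x)p(y))].
  (1,α): 0.05·ln(0.2338) = -0.0727
  (1,β): 0.33·ln(1.4066) = 0.1126
  (1,γ): 0.31·ln(1.2836) = 0.0774
  (2,α): 0.26·ln(2.7055) = 0.2588
  (2,β): 0.01·ln(0.0949) = -0.0236
  (2,γ): 0.04·ln(0.3687) = -0.0399
Sum = 0.313 nats.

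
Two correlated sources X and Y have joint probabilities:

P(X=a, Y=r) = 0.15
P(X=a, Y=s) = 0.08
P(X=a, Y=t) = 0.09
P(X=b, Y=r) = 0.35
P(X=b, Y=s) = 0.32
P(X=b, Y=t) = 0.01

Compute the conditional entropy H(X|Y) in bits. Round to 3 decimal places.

Chain rule: H(X|Y) = H(X,Y) − H(Y).
Marginals: p(X) = (0.3200, 0.6800), p(Y) = (0.5000, 0.4000, 0.1000).
H(X,Y) = 2.1373 bits; H(Y) = 1.3610 bits.
H(X|Y) = 2.1373 − 1.3610 = 0.776 bits.

0.776 bits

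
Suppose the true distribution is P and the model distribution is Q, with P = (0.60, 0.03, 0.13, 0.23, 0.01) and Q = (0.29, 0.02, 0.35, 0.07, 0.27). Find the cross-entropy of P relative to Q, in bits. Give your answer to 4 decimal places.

H(P,Q) = −Σ p·log₂ q.
  −0.60·log₂(0.29) = 1.07153
  −0.03·log₂(0.02) = 0.16932
  −0.13·log₂(0.35) = 0.19689
  −0.23·log₂(0.07) = 0.88240
  −0.01·log₂(0.27) = 0.01889
H(P,Q) = 2.3390 bits.

2.3390 bits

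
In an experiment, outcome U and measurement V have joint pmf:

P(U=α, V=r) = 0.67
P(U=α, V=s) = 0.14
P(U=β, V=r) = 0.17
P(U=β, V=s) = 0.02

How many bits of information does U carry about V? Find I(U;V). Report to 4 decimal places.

Marginals: p(U) = (0.8100, 0.1900), p(V) = (0.8400, 0.1600).
I(U;V) = Σ p(x,y)·log₂[p(x,y)/(p(x)p(y))].
  (α,r): 0.67·log₂(0.9847) = -0.01489
  (α,s): 0.14·log₂(1.0802) = 0.01559
  (β,r): 0.17·log₂(1.0652) = 0.01548
  (β,s): 0.02·log₂(0.6579) = -0.01208
Sum = 0.0041 bits.

0.0041 bits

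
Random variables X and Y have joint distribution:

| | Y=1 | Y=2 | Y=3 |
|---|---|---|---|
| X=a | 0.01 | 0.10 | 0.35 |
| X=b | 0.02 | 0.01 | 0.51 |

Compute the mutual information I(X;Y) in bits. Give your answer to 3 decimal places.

0.081 bits

Marginals: p(X) = (0.4600, 0.5400), p(Y) = (0.0300, 0.1100, 0.8600).
I(X;Y) = H(X) + H(Y) − H(X,Y).
H(X) = 0.9954, H(Y) = 0.6892, H(X,Y) = 1.6035.
I(X;Y) = 0.9954 + 0.6892 − 1.6035 = 0.081 bits.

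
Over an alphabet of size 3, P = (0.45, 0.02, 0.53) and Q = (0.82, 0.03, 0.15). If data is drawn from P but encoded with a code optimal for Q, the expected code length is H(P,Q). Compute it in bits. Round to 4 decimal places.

1.6806 bits

H(P,Q) = −Σ p·log₂ q.
  −0.45·log₂(0.82) = 0.12884
  −0.02·log₂(0.03) = 0.10118
  −0.53·log₂(0.15) = 1.45059
H(P,Q) = 1.6806 bits.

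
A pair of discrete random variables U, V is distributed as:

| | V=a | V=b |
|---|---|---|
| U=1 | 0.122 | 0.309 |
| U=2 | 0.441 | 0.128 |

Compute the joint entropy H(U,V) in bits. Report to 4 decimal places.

1.7943 bits

H(U,V) = −Σ p(x,y)·log₂ p(x,y) over all 4 cells.
  cell (1,a): −0.122·log₂0.122 = 0.37028
  cell (1,b): −0.309·log₂0.309 = 0.52355
  cell (2,a): −0.441·log₂0.441 = 0.52089
  cell (2,b): −0.128·log₂0.128 = 0.37962
Sum = 1.7943 bits.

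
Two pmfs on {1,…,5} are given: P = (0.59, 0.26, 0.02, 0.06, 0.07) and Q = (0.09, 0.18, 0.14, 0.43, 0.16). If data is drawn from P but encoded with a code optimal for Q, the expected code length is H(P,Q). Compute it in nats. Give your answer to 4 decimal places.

2.0848 nats

H(P,Q) = −Σ p·ln q.
  −0.59·ln(0.09) = 1.42069
  −0.26·ln(0.18) = 0.44585
  −0.02·ln(0.14) = 0.03932
  −0.06·ln(0.43) = 0.05064
  −0.07·ln(0.16) = 0.12828
H(P,Q) = 2.0848 nats.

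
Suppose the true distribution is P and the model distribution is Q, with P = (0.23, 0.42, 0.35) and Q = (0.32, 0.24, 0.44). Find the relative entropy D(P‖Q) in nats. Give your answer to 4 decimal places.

0.0790 nats

D(P‖Q) = Σ p·ln(p/q).
  0.23·ln(0.23/0.32) = -0.07596
  0.42·ln(0.42/0.24) = 0.23504
  0.35·ln(0.35/0.44) = -0.08009
D(P‖Q) = 0.0790 nats.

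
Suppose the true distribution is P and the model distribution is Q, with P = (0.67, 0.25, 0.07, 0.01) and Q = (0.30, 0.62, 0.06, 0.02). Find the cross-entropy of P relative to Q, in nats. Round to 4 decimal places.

H(P,Q) = −Σ p·ln q.
  −0.67·ln(0.30) = 0.80666
  −0.25·ln(0.62) = 0.11951
  −0.07·ln(0.06) = 0.19694
  −0.01·ln(0.02) = 0.03912
H(P,Q) = 1.1622 nats.

1.1622 nats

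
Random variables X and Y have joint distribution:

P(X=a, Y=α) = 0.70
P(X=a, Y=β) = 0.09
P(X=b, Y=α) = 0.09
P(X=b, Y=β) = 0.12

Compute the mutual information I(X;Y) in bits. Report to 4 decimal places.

Marginals: p(X) = (0.7900, 0.2100), p(Y) = (0.7900, 0.2100).
I(X;Y) = H(X) + H(Y) − H(X,Y).
H(X) = 0.7415, H(Y) = 0.7415, H(X,Y) = 1.3526.
I(X;Y) = 0.7415 + 0.7415 − 1.3526 = 0.1304 bits.

0.1304 bits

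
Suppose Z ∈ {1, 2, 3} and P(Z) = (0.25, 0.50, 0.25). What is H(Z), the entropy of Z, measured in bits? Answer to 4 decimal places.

H(Z) = −Σ p·log₂ p.
  −(0.25)·log₂(0.25) = 0.50000
  −(0.50)·log₂(0.50) = 0.50000
  −(0.25)·log₂(0.25) = 0.50000
Sum: 0.50000 + 0.50000 + 0.50000 = 1.5000 bits.

1.5000 bits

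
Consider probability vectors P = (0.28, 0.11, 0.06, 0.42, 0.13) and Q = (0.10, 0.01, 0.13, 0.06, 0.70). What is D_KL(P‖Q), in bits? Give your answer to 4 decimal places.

1.5929 bits

D(P‖Q) = Σ p·log₂(p/q).
  0.28·log₂(0.28/0.10) = 0.41592
  0.11·log₂(0.11/0.01) = 0.38054
  0.06·log₂(0.06/0.13) = -0.06693
  0.42·log₂(0.42/0.06) = 1.17909
  0.13·log₂(0.13/0.70) = -0.31575
D(P‖Q) = 1.5929 bits.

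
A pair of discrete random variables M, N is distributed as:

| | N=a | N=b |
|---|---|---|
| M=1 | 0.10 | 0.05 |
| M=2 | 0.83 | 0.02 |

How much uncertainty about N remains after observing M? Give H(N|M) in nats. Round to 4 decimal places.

Marginals: p(M) = (0.1500, 0.8500), p(N) = (0.9300, 0.0700).
H(N|M) = Σ p(M) · H(N|M=·).
  M=1: p=0.1500, H(N|M=1) = 0.6365
  M=2: p=0.8500, H(N|M=2) = 0.1115
Weighted sum = 0.1902 nats.

0.1902 nats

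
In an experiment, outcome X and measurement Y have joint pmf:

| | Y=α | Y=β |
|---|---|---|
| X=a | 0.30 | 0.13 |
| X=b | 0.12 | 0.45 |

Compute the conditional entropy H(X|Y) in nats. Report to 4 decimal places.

0.5599 nats

Marginals: p(X) = (0.4300, 0.5700), p(Y) = (0.4200, 0.5800).
H(X|Y) = Σ p(Y) · H(X|Y=·).
  Y=α: p=0.4200, H(X|Y=α) = 0.5983
  Y=β: p=0.5800, H(X|Y=β) = 0.5321
Weighted sum = 0.5599 nats.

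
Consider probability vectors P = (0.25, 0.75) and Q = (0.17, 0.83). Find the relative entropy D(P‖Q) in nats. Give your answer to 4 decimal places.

0.0204 nats

D(P‖Q) = Σ p·ln(p/q).
  0.25·ln(0.25/0.17) = 0.09642
  0.75·ln(0.75/0.83) = -0.07601
D(P‖Q) = 0.0204 nats.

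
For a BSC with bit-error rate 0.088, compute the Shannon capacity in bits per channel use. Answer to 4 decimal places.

Binary symmetric channel: C = 1 − h₂(ε) where h₂ is the binary entropy function.
h₂(0.088) = −0.088·log₂0.088 − 0.912·log₂0.912 = 0.4298.
C = 1 − 0.4298 = 0.5702 bits per channel use.

0.5702 bits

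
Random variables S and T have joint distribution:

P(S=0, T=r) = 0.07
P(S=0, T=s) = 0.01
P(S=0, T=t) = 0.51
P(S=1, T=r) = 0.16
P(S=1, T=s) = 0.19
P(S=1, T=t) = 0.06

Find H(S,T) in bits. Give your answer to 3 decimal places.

1.952 bits

H(S,T) = −Σ p(x,y)·log₂ p(x,y) over all 6 cells.
  cell (0,r): −0.07·log₂0.07 = 0.2686
  cell (0,s): −0.01·log₂0.01 = 0.0664
  cell (0,t): −0.51·log₂0.51 = 0.4954
  cell (1,r): −0.16·log₂0.16 = 0.4230
  cell (1,s): −0.19·log₂0.19 = 0.4552
  cell (1,t): −0.06·log₂0.06 = 0.2435
Sum = 1.952 bits.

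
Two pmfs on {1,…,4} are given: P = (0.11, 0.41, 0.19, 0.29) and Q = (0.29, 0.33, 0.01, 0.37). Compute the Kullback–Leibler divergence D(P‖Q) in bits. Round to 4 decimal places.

0.6797 bits

D(P‖Q) = Σ p·log₂(p/q).
  0.11·log₂(0.11/0.29) = -0.15384
  0.41·log₂(0.41/0.33) = 0.12839
  0.19·log₂(0.19/0.01) = 0.80711
  0.29·log₂(0.29/0.37) = -0.10193
D(P‖Q) = 0.6797 bits.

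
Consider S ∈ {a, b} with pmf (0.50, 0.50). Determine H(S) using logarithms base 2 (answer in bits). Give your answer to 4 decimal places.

1.0000 bits

H(S) = −Σ p·log₂ p.
  −(0.50)·log₂(0.50) = 0.50000
  −(0.50)·log₂(0.50) = 0.50000
Sum: 0.50000 + 0.50000 = 1.0000 bits.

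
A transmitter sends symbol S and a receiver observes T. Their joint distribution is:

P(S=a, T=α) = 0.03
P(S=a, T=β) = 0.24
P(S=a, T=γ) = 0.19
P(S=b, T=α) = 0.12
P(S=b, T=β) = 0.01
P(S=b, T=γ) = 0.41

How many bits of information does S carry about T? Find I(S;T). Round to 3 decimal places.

Marginals: p(S) = (0.4600, 0.5400), p(T) = (0.1500, 0.2500, 0.6000).
I(S;T) = H(S) + H(T) − H(S,T).
H(S) = 0.9954, H(T) = 1.3527, H(S,T) = 2.0620.
I(S;T) = 0.9954 + 1.3527 − 2.0620 = 0.286 bits.

0.286 bits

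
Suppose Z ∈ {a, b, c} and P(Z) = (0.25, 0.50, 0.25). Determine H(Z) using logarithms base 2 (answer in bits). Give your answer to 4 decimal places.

H(Z) = −Σ p·log₂ p.
  −(0.25)·log₂(0.25) = 0.50000
  −(0.50)·log₂(0.50) = 0.50000
  −(0.25)·log₂(0.25) = 0.50000
Sum: 0.50000 + 0.50000 + 0.50000 = 1.5000 bits.

1.5000 bits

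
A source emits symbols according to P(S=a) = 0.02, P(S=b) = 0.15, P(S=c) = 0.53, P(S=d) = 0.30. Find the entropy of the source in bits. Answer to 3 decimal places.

1.530 bits

H(S) = −Σ p·log₂ p.
  −(0.02)·log₂(0.02) = 0.1129
  −(0.15)·log₂(0.15) = 0.4105
  −(0.53)·log₂(0.53) = 0.4854
  −(0.30)·log₂(0.30) = 0.5211
Sum: 0.1129 + 0.4105 + 0.4854 + 0.5211 = 1.530 bits.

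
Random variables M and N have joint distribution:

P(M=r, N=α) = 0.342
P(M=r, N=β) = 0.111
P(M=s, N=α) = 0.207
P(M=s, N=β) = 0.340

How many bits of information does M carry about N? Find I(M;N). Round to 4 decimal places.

0.1057 bits

Marginals: p(M) = (0.4530, 0.5470), p(N) = (0.5490, 0.4510).
I(M;N) = H(M) + H(N) − H(M,N).
H(M) = 0.9936, H(N) = 0.9931, H(M,N) = 1.8810.
I(M;N) = 0.9936 + 0.9931 − 1.8810 = 0.1057 bits.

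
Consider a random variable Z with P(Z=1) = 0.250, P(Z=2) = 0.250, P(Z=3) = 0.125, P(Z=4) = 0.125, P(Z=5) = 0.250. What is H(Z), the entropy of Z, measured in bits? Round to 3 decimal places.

H(Z) = −Σ p·log₂ p.
  −(0.250)·log₂(0.250) = 0.5000
  −(0.250)·log₂(0.250) = 0.5000
  −(0.125)·log₂(0.125) = 0.3750
  −(0.125)·log₂(0.125) = 0.3750
  −(0.250)·log₂(0.250) = 0.5000
Sum: 0.5000 + 0.5000 + 0.3750 + 0.3750 + 0.5000 = 2.250 bits.

2.250 bits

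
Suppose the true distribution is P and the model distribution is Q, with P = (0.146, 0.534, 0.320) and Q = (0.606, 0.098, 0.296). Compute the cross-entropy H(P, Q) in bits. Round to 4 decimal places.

H(P,Q) = −Σ p·log₂ q.
  −0.146·log₂(0.606) = 0.10550
  −0.534·log₂(0.098) = 1.78947
  −0.320·log₂(0.296) = 0.56203
H(P,Q) = 2.4570 bits.

2.4570 bits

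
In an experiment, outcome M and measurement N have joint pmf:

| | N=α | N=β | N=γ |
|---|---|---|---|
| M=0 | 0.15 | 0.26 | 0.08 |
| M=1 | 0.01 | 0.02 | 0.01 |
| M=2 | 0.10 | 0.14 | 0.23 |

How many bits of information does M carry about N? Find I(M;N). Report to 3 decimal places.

Marginals: p(M) = (0.4900, 0.0400, 0.4700), p(N) = (0.2600, 0.4200, 0.3200).
I(M;N) = Σ p(x,y)·log₂[p(x,y)/(p(x)p(y))].
  (0,α): 0.15·log₂(1.1774) = 0.0353
  (0,β): 0.26·log₂(1.2634) = 0.0877
  (0,γ): 0.08·log₂(0.5102) = -0.0777
  (1,α): 0.01·log₂(0.9615) = -0.0006
  (1,β): 0.02·log₂(1.1905) = 0.0050
  (1,γ): 0.01·log₂(0.7812) = -0.0036
  (2,α): 0.10·log₂(0.8183) = -0.0289
  (2,β): 0.14·log₂(0.7092) = -0.0694
  (2,γ): 0.23·log₂(1.5293) = 0.1410
Sum = 0.089 bits.

0.089 bits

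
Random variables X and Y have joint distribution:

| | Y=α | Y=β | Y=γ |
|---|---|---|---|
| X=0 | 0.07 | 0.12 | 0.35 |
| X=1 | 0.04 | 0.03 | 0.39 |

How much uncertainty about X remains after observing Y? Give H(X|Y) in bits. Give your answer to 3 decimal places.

Chain rule: H(X|Y) = H(X,Y) − H(Y).
Marginals: p(X) = (0.5400, 0.4600), p(Y) = (0.1100, 0.1500, 0.7400).
H(X,Y) = 2.0330 bits; H(Y) = 1.0823 bits.
H(X|Y) = 2.0330 − 1.0823 = 0.951 bits.

0.951 bits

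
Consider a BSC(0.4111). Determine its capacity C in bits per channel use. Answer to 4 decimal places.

0.0229 bits

Binary symmetric channel: C = 1 − h₂(ε) where h₂ is the binary entropy function.
h₂(0.4111) = −0.4111·log₂0.4111 − 0.5889·log₂0.5889 = 0.9771.
C = 1 − 0.9771 = 0.0229 bits per channel use.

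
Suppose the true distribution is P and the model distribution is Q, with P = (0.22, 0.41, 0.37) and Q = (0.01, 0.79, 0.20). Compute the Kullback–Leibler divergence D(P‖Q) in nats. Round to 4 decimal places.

0.6387 nats

D(P‖Q) = Σ p·ln(p/q).
  0.22·ln(0.22/0.01) = 0.68003
  0.41·ln(0.41/0.79) = -0.26891
  0.37·ln(0.37/0.20) = 0.22762
D(P‖Q) = 0.6387 nats.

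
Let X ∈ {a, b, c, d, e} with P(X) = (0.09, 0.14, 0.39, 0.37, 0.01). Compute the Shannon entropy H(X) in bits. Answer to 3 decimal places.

1.837 bits

H(X) = −Σ p·log₂ p.
  −(0.09)·log₂(0.09) = 0.3127
  −(0.14)·log₂(0.14) = 0.3971
  −(0.39)·log₂(0.39) = 0.5298
  −(0.37)·log₂(0.37) = 0.5307
  −(0.01)·log₂(0.01) = 0.0664
Sum: 0.3127 + 0.3971 + 0.5298 + 0.5307 + 0.0664 = 1.837 bits.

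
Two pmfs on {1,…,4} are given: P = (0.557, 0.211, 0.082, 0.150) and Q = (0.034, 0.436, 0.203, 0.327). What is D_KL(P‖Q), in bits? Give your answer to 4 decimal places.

D(P‖Q) = Σ p·log₂(p/q).
  0.557·log₂(0.557/0.034) = 2.24698
  0.211·log₂(0.211/0.436) = -0.22093
  0.082·log₂(0.082/0.203) = -0.10724
  0.150·log₂(0.150/0.327) = -0.16865
D(P‖Q) = 1.7502 bits.

1.7502 bits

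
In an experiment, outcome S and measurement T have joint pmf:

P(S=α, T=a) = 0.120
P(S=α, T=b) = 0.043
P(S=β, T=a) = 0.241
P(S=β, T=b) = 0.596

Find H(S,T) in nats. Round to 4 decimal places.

H(S,T) = −Σ p(x,y)·ln p(x,y) over all 4 cells.
  cell (α,a): −0.120·ln0.120 = 0.25443
  cell (α,b): −0.043·ln0.043 = 0.13530
  cell (β,a): −0.241·ln0.241 = 0.34293
  cell (β,b): −0.596·ln0.596 = 0.30844
Sum = 1.0411 nats.

1.0411 nats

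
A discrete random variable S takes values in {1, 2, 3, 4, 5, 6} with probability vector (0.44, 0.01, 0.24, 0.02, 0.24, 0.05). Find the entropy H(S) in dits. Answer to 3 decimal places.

H(S) = −Σ p·log₁₀ p.
  −(0.44)·log₁₀(0.44) = 0.1569
  −(0.01)·log₁₀(0.01) = 0.0200
  −(0.24)·log₁₀(0.24) = 0.1487
  −(0.02)·log₁₀(0.02) = 0.0340
  −(0.24)·log₁₀(0.24) = 0.1487
  −(0.05)·log₁₀(0.05) = 0.0651
Sum: 0.1569 + 0.0200 + 0.1487 + 0.0340 + 0.1487 + 0.0651 = 0.573 dits.

0.573 dits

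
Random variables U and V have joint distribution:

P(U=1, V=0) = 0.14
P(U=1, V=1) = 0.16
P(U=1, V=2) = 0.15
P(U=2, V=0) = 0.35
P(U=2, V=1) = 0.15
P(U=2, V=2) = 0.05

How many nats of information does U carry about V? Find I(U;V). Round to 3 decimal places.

Marginals: p(U) = (0.4500, 0.5500), p(V) = (0.4900, 0.3100, 0.2000).
I(U;V) = Σ p(x,y)·ln[p(x,y)/(p(x)p(y))].
  (1,0): 0.14·ln(0.6349) = -0.0636
  (1,1): 0.16·ln(1.1470) = 0.0219
  (1,2): 0.15·ln(1.6667) = 0.0766
  (2,0): 0.35·ln(1.2987) = 0.0915
  (2,1): 0.15·ln(0.8798) = -0.0192
  (2,2): 0.05·ln(0.4545) = -0.0394
Sum = 0.068 nats.

0.068 nats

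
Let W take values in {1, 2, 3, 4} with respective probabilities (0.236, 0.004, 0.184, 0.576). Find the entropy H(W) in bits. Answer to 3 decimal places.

1.431 bits

H(W) = −Σ p·log₂ p.
  −(0.236)·log₂(0.236) = 0.4916
  −(0.004)·log₂(0.004) = 0.0319
  −(0.184)·log₂(0.184) = 0.4494
  −(0.576)·log₂(0.576) = 0.4584
Sum: 0.4916 + 0.0319 + 0.4494 + 0.4584 = 1.431 bits.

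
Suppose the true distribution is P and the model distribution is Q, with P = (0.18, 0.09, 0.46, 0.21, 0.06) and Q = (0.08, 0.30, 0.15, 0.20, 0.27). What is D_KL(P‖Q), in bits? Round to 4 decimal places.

D(P‖Q) = Σ p·log₂(p/q).
  0.18·log₂(0.18/0.08) = 0.21059
  0.09·log₂(0.09/0.30) = -0.15633
  0.46·log₂(0.46/0.15) = 0.74367
  0.21·log₂(0.21/0.20) = 0.01478
  0.06·log₂(0.06/0.27) = -0.13020
D(P‖Q) = 0.6825 bits.

0.6825 bits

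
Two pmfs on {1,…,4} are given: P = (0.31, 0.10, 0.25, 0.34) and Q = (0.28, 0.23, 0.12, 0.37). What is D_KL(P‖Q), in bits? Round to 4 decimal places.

0.1486 bits

D(P‖Q) = Σ p·log₂(p/q).
  0.31·log₂(0.31/0.28) = 0.04552
  0.10·log₂(0.10/0.23) = -0.12016
  0.25·log₂(0.25/0.12) = 0.26472
  0.34·log₂(0.34/0.37) = -0.04148
D(P‖Q) = 0.1486 bits.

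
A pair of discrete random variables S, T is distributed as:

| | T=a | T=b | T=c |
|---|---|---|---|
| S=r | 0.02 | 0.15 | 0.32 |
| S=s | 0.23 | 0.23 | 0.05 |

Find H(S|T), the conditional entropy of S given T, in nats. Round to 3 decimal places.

Marginals: p(S) = (0.4900, 0.5100), p(T) = (0.2500, 0.3800, 0.3700).
H(S|T) = Σ p(T) · H(S|T=·).
  T=a: p=0.2500, H(S|T=a) = 0.2788
  T=b: p=0.3800, H(S|T=b) = 0.6708
  T=c: p=0.3700, H(S|T=c) = 0.3960
Weighted sum = 0.471 nats.

0.471 nats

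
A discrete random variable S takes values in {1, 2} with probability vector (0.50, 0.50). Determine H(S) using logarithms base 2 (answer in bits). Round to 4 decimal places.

1.0000 bits

H(S) = −Σ p·log₂ p.
  −(0.50)·log₂(0.50) = 0.50000
  −(0.50)·log₂(0.50) = 0.50000
Sum: 0.50000 + 0.50000 = 1.0000 bits.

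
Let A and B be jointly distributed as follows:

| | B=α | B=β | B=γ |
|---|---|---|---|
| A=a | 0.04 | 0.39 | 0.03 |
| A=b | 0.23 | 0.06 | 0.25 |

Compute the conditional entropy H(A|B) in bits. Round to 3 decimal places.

Chain rule: H(A|B) = H(A,B) − H(B).
Marginals: p(A) = (0.4600, 0.5400), p(B) = (0.2700, 0.4500, 0.2800).
H(A,B) = 2.0985 bits; H(B) = 1.5426 bits.
H(A|B) = 2.0985 − 1.5426 = 0.556 bits.

0.556 bits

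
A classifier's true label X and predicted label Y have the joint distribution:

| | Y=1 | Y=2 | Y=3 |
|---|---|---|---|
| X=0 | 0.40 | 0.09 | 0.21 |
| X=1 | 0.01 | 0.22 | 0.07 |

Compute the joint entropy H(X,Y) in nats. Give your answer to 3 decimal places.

1.476 nats

H(X,Y) = −Σ p(x,y)·ln p(x,y) over all 6 cells.
  cell (0,1): −0.40·ln0.40 = 0.3665
  cell (0,2): −0.09·ln0.09 = 0.2167
  cell (0,3): −0.21·ln0.21 = 0.3277
  cell (1,1): −0.01·ln0.01 = 0.0461
  cell (1,2): −0.22·ln0.22 = 0.3331
  cell (1,3): −0.07·ln0.07 = 0.1861
Sum = 1.476 nats.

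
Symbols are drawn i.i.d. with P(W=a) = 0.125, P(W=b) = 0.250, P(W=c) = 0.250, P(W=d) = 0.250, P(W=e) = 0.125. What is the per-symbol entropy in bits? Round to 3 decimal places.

2.250 bits

H(W) = −Σ p·log₂ p.
  −(0.125)·log₂(0.125) = 0.3750
  −(0.250)·log₂(0.250) = 0.5000
  −(0.250)·log₂(0.250) = 0.5000
  −(0.250)·log₂(0.250) = 0.5000
  −(0.125)·log₂(0.125) = 0.3750
Sum: 0.3750 + 0.5000 + 0.5000 + 0.5000 + 0.3750 = 2.250 bits.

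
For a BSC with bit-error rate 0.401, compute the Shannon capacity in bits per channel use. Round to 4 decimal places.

0.0285 bits

Binary symmetric channel: C = 1 − h₂(ε) where h₂ is the binary entropy function.
h₂(0.401) = −0.401·log₂0.401 − 0.599·log₂0.599 = 0.9715.
C = 1 − 0.9715 = 0.0285 bits per channel use.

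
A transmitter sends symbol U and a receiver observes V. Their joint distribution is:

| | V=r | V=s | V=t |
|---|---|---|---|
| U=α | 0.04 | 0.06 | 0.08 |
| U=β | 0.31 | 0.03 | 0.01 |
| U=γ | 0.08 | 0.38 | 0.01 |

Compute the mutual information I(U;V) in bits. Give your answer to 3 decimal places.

Marginals: p(U) = (0.1800, 0.3500, 0.4700), p(V) = (0.4300, 0.4700, 0.1000).
I(U;V) = Σ p(x,y)·log₂[p(x,y)/(p(x)p(y))].
  (α,r): 0.04·log₂(0.5168) = -0.0381
  (α,s): 0.06·log₂(0.7092) = -0.0297
  (α,t): 0.08·log₂(4.4444) = 0.1722
  (β,r): 0.31·log₂(2.0598) = 0.3232
  (β,s): 0.03·log₂(0.1824) = -0.0737
  (β,t): 0.01·log₂(0.2857) = -0.0181
  (γ,r): 0.08·log₂(0.3958) = -0.1070
  (γ,s): 0.38·log₂(1.7202) = 0.2974
  (γ,t): 0.01·log₂(0.2128) = -0.0223
Sum = 0.504 bits.

0.504 bits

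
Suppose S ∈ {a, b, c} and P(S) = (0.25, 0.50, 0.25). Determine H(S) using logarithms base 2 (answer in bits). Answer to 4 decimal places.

1.5000 bits

H(S) = −Σ p·log₂ p.
  −(0.25)·log₂(0.25) = 0.50000
  −(0.50)·log₂(0.50) = 0.50000
  −(0.25)·log₂(0.25) = 0.50000
Sum: 0.50000 + 0.50000 + 0.50000 = 1.5000 bits.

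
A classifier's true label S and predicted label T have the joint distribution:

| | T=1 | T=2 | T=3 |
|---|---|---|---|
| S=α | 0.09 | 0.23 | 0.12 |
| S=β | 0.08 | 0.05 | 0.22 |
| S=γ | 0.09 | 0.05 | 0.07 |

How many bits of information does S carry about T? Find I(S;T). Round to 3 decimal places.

Marginals: p(S) = (0.4400, 0.3500, 0.2100), p(T) = (0.2600, 0.3300, 0.4100).
I(S;T) = Σ p(x,y)·log₂[p(x,y)/(p(x)p(y))].
  (α,1): 0.09·log₂(0.7867) = -0.0311
  (α,2): 0.23·log₂(1.5840) = 0.1526
  (α,3): 0.12·log₂(0.6652) = -0.0706
  (β,1): 0.08·log₂(0.8791) = -0.0149
  (β,2): 0.05·log₂(0.4329) = -0.0604
  (β,3): 0.22·log₂(1.5331) = 0.1356
  (γ,1): 0.09·log₂(1.6484) = 0.0649
  (γ,2): 0.05·log₂(0.7215) = -0.0235
  (γ,3): 0.07·log₂(0.8130) = -0.0209
Sum = 0.132 bits.

0.132 bits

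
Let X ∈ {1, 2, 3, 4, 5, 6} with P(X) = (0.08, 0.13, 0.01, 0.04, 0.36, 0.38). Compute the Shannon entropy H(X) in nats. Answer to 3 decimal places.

H(X) = −Σ p·ln p.
  −(0.08)·ln(0.08) = 0.2021
  −(0.13)·ln(0.13) = 0.2652
  −(0.01)·ln(0.01) = 0.0461
  −(0.04)·ln(0.04) = 0.1288
  −(0.36)·ln(0.36) = 0.3678
  −(0.38)·ln(0.38) = 0.3677
Sum: 0.2021 + 0.2652 + 0.0461 + 0.1288 + 0.3678 + 0.3677 = 1.378 nats.

1.378 nats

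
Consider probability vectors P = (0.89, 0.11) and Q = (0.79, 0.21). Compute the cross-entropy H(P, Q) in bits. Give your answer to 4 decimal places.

H(P,Q) = −Σ p·log₂ q.
  −0.89·log₂(0.79) = 0.30267
  −0.11·log₂(0.21) = 0.24767
H(P,Q) = 0.5503 bits.

0.5503 bits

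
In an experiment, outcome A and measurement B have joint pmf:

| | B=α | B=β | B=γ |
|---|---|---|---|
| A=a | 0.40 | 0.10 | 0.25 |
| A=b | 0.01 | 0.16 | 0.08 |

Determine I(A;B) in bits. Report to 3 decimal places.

Marginals: p(A) = (0.7500, 0.2500), p(B) = (0.4100, 0.2600, 0.3300).
I(A;B) = H(A) + H(B) − H(A,B).
H(A) = 0.8113, H(B) = 1.5605, H(A,B) = 2.1419.
I(A;B) = 0.8113 + 1.5605 − 2.1419 = 0.230 bits.

0.230 bits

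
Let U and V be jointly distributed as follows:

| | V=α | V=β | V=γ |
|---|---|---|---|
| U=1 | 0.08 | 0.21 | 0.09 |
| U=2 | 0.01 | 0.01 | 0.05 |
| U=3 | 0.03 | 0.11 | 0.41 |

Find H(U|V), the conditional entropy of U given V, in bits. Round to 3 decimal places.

1.086 bits

Marginals: p(U) = (0.3800, 0.0700, 0.5500), p(V) = (0.1200, 0.3300, 0.5500).
H(U|V) = Σ p(V) · H(U|V=·).
  V=α: p=0.1200, H(U|V=α) = 1.1887
  V=β: p=0.3300, H(U|V=β) = 1.0961
  V=γ: p=0.5500, H(U|V=γ) = 1.0577
Weighted sum = 1.086 bits.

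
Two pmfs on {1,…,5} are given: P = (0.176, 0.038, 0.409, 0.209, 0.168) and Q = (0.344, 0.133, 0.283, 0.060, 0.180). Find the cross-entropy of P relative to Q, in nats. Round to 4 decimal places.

H(P,Q) = −Σ p·ln q.
  −0.176·ln(0.344) = 0.18781
  −0.038·ln(0.133) = 0.07666
  −0.409·ln(0.283) = 0.51628
  −0.209·ln(0.060) = 0.58800
  −0.168·ln(0.180) = 0.28809
H(P,Q) = 1.6568 nats.

1.6568 nats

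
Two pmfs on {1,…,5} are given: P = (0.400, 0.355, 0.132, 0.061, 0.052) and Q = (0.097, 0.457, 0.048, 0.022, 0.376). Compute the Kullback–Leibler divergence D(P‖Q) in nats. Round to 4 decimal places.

D(P‖Q) = Σ p·ln(p/q).
  0.400·ln(0.400/0.097) = 0.56670
  0.355·ln(0.355/0.457) = -0.08966
  0.132·ln(0.132/0.048) = 0.13353
  0.061·ln(0.061/0.022) = 0.06221
  0.052·ln(0.052/0.376) = -0.10287
D(P‖Q) = 0.5699 nats.

0.5699 nats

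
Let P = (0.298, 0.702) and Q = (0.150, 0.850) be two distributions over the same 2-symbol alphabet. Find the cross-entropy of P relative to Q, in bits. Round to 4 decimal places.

H(P,Q) = −Σ p·log₂ q.
  −0.298·log₂(0.150) = 0.81562
  −0.702·log₂(0.850) = 0.16459
H(P,Q) = 0.9802 bits.

0.9802 bits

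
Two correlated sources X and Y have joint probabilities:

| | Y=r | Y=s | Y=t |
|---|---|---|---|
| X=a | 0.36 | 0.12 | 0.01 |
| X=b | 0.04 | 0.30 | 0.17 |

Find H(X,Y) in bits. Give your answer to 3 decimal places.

H(X,Y) = −Σ p(x,y)·log₂ p(x,y) over all 6 cells.
  cell (a,r): −0.36·log₂0.36 = 0.5306
  cell (a,s): −0.12·log₂0.12 = 0.3671
  cell (a,t): −0.01·log₂0.01 = 0.0664
  cell (b,r): −0.04·log₂0.04 = 0.1858
  cell (b,s): −0.30·log₂0.30 = 0.5211
  cell (b,t): −0.17·log₂0.17 = 0.4346
Sum = 2.106 bits.

2.106 bits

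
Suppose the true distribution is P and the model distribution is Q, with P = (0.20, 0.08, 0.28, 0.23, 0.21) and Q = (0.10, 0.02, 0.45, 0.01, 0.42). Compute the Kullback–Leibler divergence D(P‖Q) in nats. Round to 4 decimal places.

D(P‖Q) = Σ p·ln(p/q).
  0.20·ln(0.20/0.10) = 0.13863
  0.08·ln(0.08/0.02) = 0.11090
  0.28·ln(0.28/0.45) = -0.13285
  0.23·ln(0.23/0.01) = 0.72116
  0.21·ln(0.21/0.42) = -0.14556
D(P‖Q) = 0.6923 nats.

0.6923 nats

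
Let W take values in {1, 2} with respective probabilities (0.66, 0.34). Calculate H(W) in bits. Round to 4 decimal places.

H(W) = −Σ p·log₂ p.
  −(0.66)·log₂(0.66) = 0.39564
  −(0.34)·log₂(0.34) = 0.52917
Sum: 0.39564 + 0.52917 = 0.9248 bits.

0.9248 bits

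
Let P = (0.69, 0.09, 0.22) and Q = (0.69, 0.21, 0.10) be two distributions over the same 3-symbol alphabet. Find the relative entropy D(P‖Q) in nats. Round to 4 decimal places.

D(P‖Q) = Σ p·ln(p/q).
  0.69·ln(0.69/0.69) = 0.00000
  0.09·ln(0.09/0.21) = -0.07626
  0.22·ln(0.22/0.10) = 0.17346
D(P‖Q) = 0.0972 nats.

0.0972 nats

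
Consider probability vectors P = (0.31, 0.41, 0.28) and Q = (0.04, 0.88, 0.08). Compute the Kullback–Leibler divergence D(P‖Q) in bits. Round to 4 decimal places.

D(P‖Q) = Σ p·log₂(p/q).
  0.31·log₂(0.31/0.04) = 0.91580
  0.41·log₂(0.41/0.88) = -0.45177
  0.28·log₂(0.28/0.08) = 0.50606
D(P‖Q) = 0.9701 bits.

0.9701 bits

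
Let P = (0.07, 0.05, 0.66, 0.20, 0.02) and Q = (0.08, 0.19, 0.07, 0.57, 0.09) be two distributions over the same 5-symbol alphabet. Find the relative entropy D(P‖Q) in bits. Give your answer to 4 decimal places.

1.6811 bits

D(P‖Q) = Σ p·log₂(p/q).
  0.07·log₂(0.07/0.08) = -0.01349
  0.05·log₂(0.05/0.19) = -0.09630
  0.66·log₂(0.66/0.07) = 2.13645
  0.20·log₂(0.20/0.57) = -0.30219
  0.02·log₂(0.02/0.09) = -0.04340
D(P‖Q) = 1.6811 bits.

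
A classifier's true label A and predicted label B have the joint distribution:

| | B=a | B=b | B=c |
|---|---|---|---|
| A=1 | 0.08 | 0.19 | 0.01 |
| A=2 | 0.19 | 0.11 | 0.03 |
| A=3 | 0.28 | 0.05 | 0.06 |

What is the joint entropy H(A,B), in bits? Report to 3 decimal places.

H(A,B) = −Σ p(x,y)·log₂ p(x,y) over all 9 cells.
  cell (1,a): −0.08·log₂0.08 = 0.2915
  cell (1,b): −0.19·log₂0.19 = 0.4552
  cell (1,c): −0.01·log₂0.01 = 0.0664
  cell (2,a): −0.19·log₂0.19 = 0.4552
  cell (2,b): −0.11·log₂0.11 = 0.3503
  cell (2,c): −0.03·log₂0.03 = 0.1518
  cell (3,a): −0.28·log₂0.28 = 0.5142
  cell (3,b): −0.05·log₂0.05 = 0.2161
  cell (3,c): −0.06·log₂0.06 = 0.2435
Sum = 2.744 bits.

2.744 bits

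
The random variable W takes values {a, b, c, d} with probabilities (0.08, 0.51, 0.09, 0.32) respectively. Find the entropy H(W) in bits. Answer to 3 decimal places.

H(W) = −Σ p·log₂ p.
  −(0.08)·log₂(0.08) = 0.2915
  −(0.51)·log₂(0.51) = 0.4954
  −(0.09)·log₂(0.09) = 0.3127
  −(0.32)·log₂(0.32) = 0.5260
Sum: 0.2915 + 0.4954 + 0.3127 + 0.5260 = 1.626 bits.

1.626 bits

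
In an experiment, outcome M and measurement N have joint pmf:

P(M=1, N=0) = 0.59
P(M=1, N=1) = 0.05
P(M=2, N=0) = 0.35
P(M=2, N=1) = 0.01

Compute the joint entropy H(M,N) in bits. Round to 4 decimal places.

1.2618 bits

H(M,N) = −Σ p(x,y)·log₂ p(x,y) over all 4 cells.
  cell (1,0): −0.59·log₂0.59 = 0.44912
  cell (1,1): −0.05·log₂0.05 = 0.21610
  cell (2,0): −0.35·log₂0.35 = 0.53010
  cell (2,1): −0.01·log₂0.01 = 0.06644
Sum = 1.2618 bits.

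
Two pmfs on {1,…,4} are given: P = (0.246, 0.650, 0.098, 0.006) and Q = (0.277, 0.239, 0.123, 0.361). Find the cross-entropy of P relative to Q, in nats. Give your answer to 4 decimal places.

1.4576 nats

H(P,Q) = −Σ p·ln q.
  −0.246·ln(0.277) = 0.31580
  −0.650·ln(0.239) = 0.93034
  −0.098·ln(0.123) = 0.20537
  −0.006·ln(0.361) = 0.00611
H(P,Q) = 1.4576 nats.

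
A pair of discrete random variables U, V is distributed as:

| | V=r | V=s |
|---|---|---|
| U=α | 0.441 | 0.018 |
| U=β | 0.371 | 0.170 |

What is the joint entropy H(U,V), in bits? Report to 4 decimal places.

1.5905 bits

H(U,V) = −Σ p(x,y)·log₂ p(x,y) over all 4 cells.
  cell (α,r): −0.441·log₂0.441 = 0.52089
  cell (α,s): −0.018·log₂0.018 = 0.10433
  cell (β,r): −0.371·log₂0.371 = 0.53072
  cell (β,s): −0.170·log₂0.170 = 0.43459
Sum = 1.5905 bits.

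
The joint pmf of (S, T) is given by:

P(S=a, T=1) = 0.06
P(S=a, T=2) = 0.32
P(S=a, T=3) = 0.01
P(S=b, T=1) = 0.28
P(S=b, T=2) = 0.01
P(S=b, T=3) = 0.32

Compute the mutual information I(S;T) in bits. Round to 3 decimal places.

0.607 bits

Marginals: p(S) = (0.3900, 0.6100), p(T) = (0.3400, 0.3300, 0.3300).
I(S;T) = H(S) + H(T) − H(S,T).
H(S) = 0.9648, H(T) = 1.5848, H(S,T) = 1.9427.
I(S;T) = 0.9648 + 1.5848 − 1.9427 = 0.607 bits.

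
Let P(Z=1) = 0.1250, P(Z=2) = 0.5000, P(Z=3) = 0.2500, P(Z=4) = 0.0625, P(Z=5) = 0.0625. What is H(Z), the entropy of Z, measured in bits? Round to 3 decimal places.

1.875 bits

H(Z) = −Σ p·log₂ p.
  −(0.1250)·log₂(0.1250) = 0.3750
  −(0.5000)·log₂(0.5000) = 0.5000
  −(0.2500)·log₂(0.2500) = 0.5000
  −(0.0625)·log₂(0.0625) = 0.2500
  −(0.0625)·log₂(0.0625) = 0.2500
Sum: 0.3750 + 0.5000 + 0.5000 + 0.2500 + 0.2500 = 1.875 bits.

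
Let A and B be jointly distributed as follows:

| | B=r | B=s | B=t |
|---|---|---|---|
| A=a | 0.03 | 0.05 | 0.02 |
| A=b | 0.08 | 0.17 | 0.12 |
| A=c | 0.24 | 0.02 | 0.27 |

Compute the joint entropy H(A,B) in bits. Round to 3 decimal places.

H(A,B) = −Σ p(x,y)·log₂ p(x,y) over all 9 cells.
  cell (a,r): −0.03·log₂0.03 = 0.1518
  cell (a,s): −0.05·log₂0.05 = 0.2161
  cell (a,t): −0.02·log₂0.02 = 0.1129
  cell (b,r): −0.08·log₂0.08 = 0.2915
  cell (b,s): −0.17·log₂0.17 = 0.4346
  cell (b,t): −0.12·log₂0.12 = 0.3671
  cell (c,r): −0.24·log₂0.24 = 0.4941
  cell (c,s): −0.02·log₂0.02 = 0.1129
  cell (c,t): −0.27·log₂0.27 = 0.5100
Sum = 2.691 bits.

2.691 bits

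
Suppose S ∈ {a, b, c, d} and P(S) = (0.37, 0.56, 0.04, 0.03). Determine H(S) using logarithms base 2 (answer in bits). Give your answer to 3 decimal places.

1.337 bits

H(S) = −Σ p·log₂ p.
  −(0.37)·log₂(0.37) = 0.5307
  −(0.56)·log₂(0.56) = 0.4684
  −(0.04)·log₂(0.04) = 0.1858
  −(0.03)·log₂(0.03) = 0.1518
Sum: 0.5307 + 0.4684 + 0.1858 + 0.1518 = 1.337 bits.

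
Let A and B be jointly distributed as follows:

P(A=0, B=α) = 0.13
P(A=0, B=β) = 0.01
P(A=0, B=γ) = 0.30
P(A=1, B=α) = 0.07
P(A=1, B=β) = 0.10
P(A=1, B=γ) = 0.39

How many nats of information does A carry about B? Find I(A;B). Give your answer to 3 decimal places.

Marginals: p(A) = (0.4400, 0.5600), p(B) = (0.2000, 0.1100, 0.6900).
I(A;B) = Σ p(x,y)·ln[p(x,y)/(p(x)p(y))].
  (0,α): 0.13·ln(1.4773) = 0.0507
  (0,β): 0.01·ln(0.2066) = -0.0158
  (0,γ): 0.30·ln(0.9881) = -0.0036
  (1,α): 0.07·ln(0.6250) = -0.0329
  (1,β): 0.10·ln(1.6234) = 0.0485
  (1,γ): 0.39·ln(1.0093) = 0.0036
Sum = 0.051 nats.

0.051 nats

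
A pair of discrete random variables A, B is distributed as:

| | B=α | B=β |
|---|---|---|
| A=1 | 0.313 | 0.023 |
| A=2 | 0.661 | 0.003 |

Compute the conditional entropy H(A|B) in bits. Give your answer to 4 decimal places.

0.8957 bits

Marginals: p(A) = (0.3360, 0.6640), p(B) = (0.9740, 0.0260).
H(A|B) = Σ p(B) · H(A|B=·).
  B=α: p=0.9740, H(A|B=α) = 0.9058
  B=β: p=0.0260, H(A|B=β) = 0.5159
Weighted sum = 0.8957 bits.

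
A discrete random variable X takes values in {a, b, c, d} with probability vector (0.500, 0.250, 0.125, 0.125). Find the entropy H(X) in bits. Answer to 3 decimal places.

1.750 bits

H(X) = −Σ p·log₂ p.
  −(0.500)·log₂(0.500) = 0.5000
  −(0.250)·log₂(0.250) = 0.5000
  −(0.125)·log₂(0.125) = 0.3750
  −(0.125)·log₂(0.125) = 0.3750
Sum: 0.5000 + 0.5000 + 0.3750 + 0.3750 = 1.750 bits.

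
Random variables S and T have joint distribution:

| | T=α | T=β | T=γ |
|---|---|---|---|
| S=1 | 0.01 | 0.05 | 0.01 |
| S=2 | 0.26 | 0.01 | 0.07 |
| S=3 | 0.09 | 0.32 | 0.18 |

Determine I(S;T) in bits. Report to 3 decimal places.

Marginals: p(S) = (0.0700, 0.3400, 0.5900), p(T) = (0.3600, 0.3800, 0.2600).
I(S;T) = Σ p(x,y)·log₂[p(x,y)/(p(x)p(y))].
  (1,α): 0.01·log₂(0.3968) = -0.0133
  (1,β): 0.05·log₂(1.8797) = 0.0455
  (1,γ): 0.01·log₂(0.5495) = -0.0086
  (2,α): 0.26·log₂(2.1242) = 0.2826
  (2,β): 0.01·log₂(0.0774) = -0.0369
  (2,γ): 0.07·log₂(0.7919) = -0.0236
  (3,α): 0.09·log₂(0.4237) = -0.1115
  (3,β): 0.32·log₂(1.4273) = 0.1643
  (3,γ): 0.18·log₂(1.1734) = 0.0415
Sum = 0.340 bits.

0.340 bits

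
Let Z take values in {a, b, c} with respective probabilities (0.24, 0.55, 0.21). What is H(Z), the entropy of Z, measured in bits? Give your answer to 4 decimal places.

H(Z) = −Σ p·log₂ p.
  −(0.24)·log₂(0.24) = 0.49413
  −(0.55)·log₂(0.55) = 0.47437
  −(0.21)·log₂(0.21) = 0.47282
Sum: 0.49413 + 0.47437 + 0.47282 = 1.4413 bits.

1.4413 bits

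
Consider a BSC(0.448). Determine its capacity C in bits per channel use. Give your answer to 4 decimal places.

Binary symmetric channel: C = 1 − h₂(ε) where h₂ is the binary entropy function.
h₂(0.448) = −0.448·log₂0.448 − 0.552·log₂0.552 = 0.9922.
C = 1 − 0.9922 = 0.0078 bits per channel use.

0.0078 bits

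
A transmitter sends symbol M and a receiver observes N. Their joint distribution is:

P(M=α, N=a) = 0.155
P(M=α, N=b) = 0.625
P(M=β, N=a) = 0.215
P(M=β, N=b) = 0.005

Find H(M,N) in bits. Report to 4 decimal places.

1.3557 bits

H(M,N) = −Σ p(x,y)·log₂ p(x,y) over all 4 cells.
  cell (α,a): −0.155·log₂0.155 = 0.41690
  cell (α,b): −0.625·log₂0.625 = 0.42379
  cell (β,a): −0.215·log₂0.215 = 0.47678
  cell (β,b): −0.005·log₂0.005 = 0.03822
Sum = 1.3557 bits.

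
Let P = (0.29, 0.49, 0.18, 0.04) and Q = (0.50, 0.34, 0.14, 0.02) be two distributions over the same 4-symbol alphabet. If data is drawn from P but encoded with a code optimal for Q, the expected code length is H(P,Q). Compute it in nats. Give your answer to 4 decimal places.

H(P,Q) = −Σ p·ln q.
  −0.29·ln(0.50) = 0.20101
  −0.49·ln(0.34) = 0.52862
  −0.18·ln(0.14) = 0.35390
  −0.04·ln(0.02) = 0.15648
H(P,Q) = 1.2400 nats.

1.2400 nats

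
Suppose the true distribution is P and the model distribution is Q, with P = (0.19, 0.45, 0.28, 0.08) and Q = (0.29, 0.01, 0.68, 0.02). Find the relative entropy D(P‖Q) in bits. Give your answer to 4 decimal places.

2.1570 bits

D(P‖Q) = Σ p·log₂(p/q).
  0.19·log₂(0.19/0.29) = -0.11591
  0.45·log₂(0.45/0.01) = 2.47133
  0.28·log₂(0.28/0.68) = -0.35843
  0.08·log₂(0.08/0.02) = 0.16000
D(P‖Q) = 2.1570 bits.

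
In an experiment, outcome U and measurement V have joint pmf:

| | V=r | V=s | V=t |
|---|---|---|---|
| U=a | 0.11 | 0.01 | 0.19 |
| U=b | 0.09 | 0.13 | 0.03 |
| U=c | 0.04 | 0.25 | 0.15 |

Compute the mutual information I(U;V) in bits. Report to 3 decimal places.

Marginals: p(U) = (0.3100, 0.2500, 0.4400), p(V) = (0.2400, 0.3900, 0.3700).
I(U;V) = H(U) + H(V) − H(U,V).
H(U) = 1.5449, H(V) = 1.5547, H(U,V) = 2.8153.
I(U;V) = 1.5449 + 1.5547 − 2.8153 = 0.284 bits.

0.284 bits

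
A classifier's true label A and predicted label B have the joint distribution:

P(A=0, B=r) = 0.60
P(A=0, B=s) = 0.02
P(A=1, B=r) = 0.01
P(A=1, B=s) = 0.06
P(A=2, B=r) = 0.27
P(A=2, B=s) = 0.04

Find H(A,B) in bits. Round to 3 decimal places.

H(A,B) = −Σ p(x,y)·log₂ p(x,y) over all 6 cells.
  cell (0,r): −0.60·log₂0.60 = 0.4422
  cell (0,s): −0.02·log₂0.02 = 0.1129
  cell (1,r): −0.01·log₂0.01 = 0.0664
  cell (1,s): −0.06·log₂0.06 = 0.2435
  cell (2,r): −0.27·log₂0.27 = 0.5100
  cell (2,s): −0.04·log₂0.04 = 0.1858
Sum = 1.561 bits.

1.561 bits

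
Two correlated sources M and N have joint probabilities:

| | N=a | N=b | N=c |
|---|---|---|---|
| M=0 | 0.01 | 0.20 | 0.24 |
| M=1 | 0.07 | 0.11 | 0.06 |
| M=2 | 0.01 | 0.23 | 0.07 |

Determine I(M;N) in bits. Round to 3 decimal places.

0.150 bits

Marginals: p(M) = (0.4500, 0.2400, 0.3100), p(N) = (0.0900, 0.5400, 0.3700).
I(M;N) = Σ p(x,y)·log₂[p(x,y)/(p(x)p(y))].
  (0,a): 0.01·log₂(0.2469) = -0.0202
  (0,b): 0.20·log₂(0.8230) = -0.0562
  (0,c): 0.24·log₂(1.4414) = 0.1266
  (1,a): 0.07·log₂(3.2407) = 0.1187
  (1,b): 0.11·log₂(0.8488) = -0.0260
  (1,c): 0.06·log₂(0.6757) = -0.0339
  (2,a): 0.01·log₂(0.3584) = -0.0148
  (2,b): 0.23·log₂(1.3740) = 0.1054
  (2,c): 0.07·log₂(0.6103) = -0.0499
Sum = 0.150 bits.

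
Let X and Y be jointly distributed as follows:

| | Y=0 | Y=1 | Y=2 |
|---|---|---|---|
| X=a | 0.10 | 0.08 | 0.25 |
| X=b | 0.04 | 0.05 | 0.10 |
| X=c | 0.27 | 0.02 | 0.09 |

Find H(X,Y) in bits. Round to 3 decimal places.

2.793 bits

H(X,Y) = −Σ p(x,y)·log₂ p(x,y) over all 9 cells.
  cell (a,0): −0.10·log₂0.10 = 0.3322
  cell (a,1): −0.08·log₂0.08 = 0.2915
  cell (a,2): −0.25·log₂0.25 = 0.5000
  cell (b,0): −0.04·log₂0.04 = 0.1858
  cell (b,1): −0.05·log₂0.05 = 0.2161
  cell (b,2): −0.10·log₂0.10 = 0.3322
  cell (c,0): −0.27·log₂0.27 = 0.5100
  cell (c,1): −0.02·log₂0.02 = 0.1129
  cell (c,2): −0.09·log₂0.09 = 0.3127
Sum = 2.793 bits.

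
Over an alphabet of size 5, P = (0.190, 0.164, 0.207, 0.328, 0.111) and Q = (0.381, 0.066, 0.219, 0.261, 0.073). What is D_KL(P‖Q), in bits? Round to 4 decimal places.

0.1830 bits

D(P‖Q) = Σ p·log₂(p/q).
  0.190·log₂(0.190/0.381) = -0.19072
  0.164·log₂(0.164/0.066) = 0.21536
  0.207·log₂(0.207/0.219) = -0.01683
  0.328·log₂(0.328/0.261) = 0.10812
  0.111·log₂(0.111/0.073) = 0.06711
D(P‖Q) = 0.1830 bits.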